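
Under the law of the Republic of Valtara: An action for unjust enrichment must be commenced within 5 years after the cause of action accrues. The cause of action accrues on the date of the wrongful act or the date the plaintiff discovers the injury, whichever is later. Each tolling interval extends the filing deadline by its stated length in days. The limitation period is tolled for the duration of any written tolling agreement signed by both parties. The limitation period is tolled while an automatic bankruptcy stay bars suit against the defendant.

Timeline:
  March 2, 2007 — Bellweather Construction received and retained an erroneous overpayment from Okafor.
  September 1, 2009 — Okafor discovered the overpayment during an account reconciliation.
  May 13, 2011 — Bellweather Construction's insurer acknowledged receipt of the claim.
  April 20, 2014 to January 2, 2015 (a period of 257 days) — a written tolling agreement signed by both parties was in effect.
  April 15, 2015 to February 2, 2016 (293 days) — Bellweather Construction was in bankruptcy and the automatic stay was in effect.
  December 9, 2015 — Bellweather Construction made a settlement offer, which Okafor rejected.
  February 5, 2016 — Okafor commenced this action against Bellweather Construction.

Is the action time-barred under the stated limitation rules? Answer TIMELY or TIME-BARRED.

Taking the later of the act (March 2, 2007) and discovery (September 1, 2009), the claim accrued on September 1, 2009.
The untolled deadline — 5 years after September 1, 2009 — is September 1, 2014.
Because the written tolling agreement ran from April 20, 2014 to January 2, 2015, the deadline is extended by 257 days to May 16, 2015.
The automatic bankruptcy stay from April 15, 2015 to February 2, 2016 tolled the period for 293 days, extending the deadline to March 4, 2016.
None of the other events listed affects the running of the period under the stated rules.
Filing on February 5, 2016 beat the March 4, 2016 deadline — the action is timely.

TIMELY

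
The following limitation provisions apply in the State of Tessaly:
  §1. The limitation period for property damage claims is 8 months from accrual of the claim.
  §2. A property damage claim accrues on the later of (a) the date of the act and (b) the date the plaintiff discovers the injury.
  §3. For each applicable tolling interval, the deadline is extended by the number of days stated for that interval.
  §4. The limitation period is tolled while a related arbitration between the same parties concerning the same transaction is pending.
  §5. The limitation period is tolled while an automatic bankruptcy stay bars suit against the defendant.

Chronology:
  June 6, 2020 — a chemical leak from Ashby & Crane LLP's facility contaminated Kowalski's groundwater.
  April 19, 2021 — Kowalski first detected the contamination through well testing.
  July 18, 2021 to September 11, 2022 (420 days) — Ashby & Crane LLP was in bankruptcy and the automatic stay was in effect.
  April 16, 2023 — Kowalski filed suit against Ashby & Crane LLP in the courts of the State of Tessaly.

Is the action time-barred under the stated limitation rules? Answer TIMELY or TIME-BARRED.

The claim accrued on April 19, 2021 — the later of the June 6, 2020 act and the April 19, 2021 discovery.
Adding the 8 months base period to April 19, 2021 gives a deadline of December 19, 2021, before any tolling.
The period was tolled for 420 days by the automatic bankruptcy stay (July 18, 2021 to September 11, 2022), pushing the deadline to February 12, 2023.
Kowalski filed on April 16, 2023, after the February 12, 2023 deadline, so the action is time-barred.

TIME-BARRED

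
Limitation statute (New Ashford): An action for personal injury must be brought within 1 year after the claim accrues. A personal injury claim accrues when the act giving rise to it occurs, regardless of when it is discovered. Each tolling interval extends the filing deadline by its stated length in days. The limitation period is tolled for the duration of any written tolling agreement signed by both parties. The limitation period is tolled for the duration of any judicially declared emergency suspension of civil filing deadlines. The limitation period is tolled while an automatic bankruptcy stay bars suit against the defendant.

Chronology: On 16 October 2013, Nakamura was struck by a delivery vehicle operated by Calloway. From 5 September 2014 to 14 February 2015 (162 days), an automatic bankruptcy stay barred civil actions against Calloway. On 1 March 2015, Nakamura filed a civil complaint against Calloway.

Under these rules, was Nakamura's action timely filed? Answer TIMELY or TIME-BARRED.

The claim accrued on 16 October 2013, the date of the act.
1 year from 16 October 2013 is 16 October 2014.
Because the automatic bankruptcy stay ran from 5 September 2014 to 14 February 2015, the deadline is extended by 162 days to 27 March 2015.
The 1 March 2015 filing precedes the 27 March 2015 deadline; the claim is timely.

TIMELY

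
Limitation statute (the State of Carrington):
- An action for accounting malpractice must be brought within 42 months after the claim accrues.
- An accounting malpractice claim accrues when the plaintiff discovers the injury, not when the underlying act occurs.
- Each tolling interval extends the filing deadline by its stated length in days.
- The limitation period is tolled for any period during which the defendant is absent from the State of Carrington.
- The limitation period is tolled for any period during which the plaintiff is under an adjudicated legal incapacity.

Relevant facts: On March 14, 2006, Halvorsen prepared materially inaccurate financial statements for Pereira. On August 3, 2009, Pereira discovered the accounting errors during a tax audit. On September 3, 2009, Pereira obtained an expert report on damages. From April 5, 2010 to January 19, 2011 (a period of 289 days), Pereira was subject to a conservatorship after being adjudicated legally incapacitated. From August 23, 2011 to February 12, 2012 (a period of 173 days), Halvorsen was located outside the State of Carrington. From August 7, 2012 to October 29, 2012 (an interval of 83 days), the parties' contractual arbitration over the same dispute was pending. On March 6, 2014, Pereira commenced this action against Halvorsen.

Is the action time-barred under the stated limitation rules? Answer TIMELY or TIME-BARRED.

Under the discovery rule, the claim accrued on August 3, 2009, when Pereira discovered the injury — not on the March 14, 2006 date of the underlying act.
Adding the 42 months base period to August 3, 2009 gives a deadline of February 3, 2013, before any tolling.
The period was tolled for 289 days by the plaintiff's legal incapacity (April 5, 2010 to January 19, 2011), pushing the deadline to November 19, 2013.
The period was tolled for 173 days by the defendant's absence from the jurisdiction (August 23, 2011 to February 12, 2012), pushing the deadline to May 11, 2014.
No stated provision tolls the period for a pending arbitration, so the interval from August 7, 2012 to October 29, 2012 has no effect on the deadline.
None of the other events listed affects the running of the period under the stated rules.
The March 6, 2014 filing precedes the May 11, 2014 deadline; the claim is timely.

TIMELY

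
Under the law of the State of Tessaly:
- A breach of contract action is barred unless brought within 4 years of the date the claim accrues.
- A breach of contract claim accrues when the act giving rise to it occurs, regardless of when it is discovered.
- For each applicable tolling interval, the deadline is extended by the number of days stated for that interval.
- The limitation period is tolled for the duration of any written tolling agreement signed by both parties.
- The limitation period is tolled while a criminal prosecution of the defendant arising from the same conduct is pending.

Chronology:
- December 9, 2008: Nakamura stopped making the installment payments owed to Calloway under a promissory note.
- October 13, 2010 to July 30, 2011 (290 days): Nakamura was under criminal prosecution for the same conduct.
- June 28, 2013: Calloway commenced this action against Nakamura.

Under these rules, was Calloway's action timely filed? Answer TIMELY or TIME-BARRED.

The claim accrued on December 9, 2008, when the wrongful act occurred.
4 years from December 9, 2008 is December 9, 2012.
Because the pending criminal prosecution ran from October 13, 2010 to July 30, 2011, the deadline is extended by 290 days to September 25, 2013.
Calloway filed on June 28, 2013, before the September 25, 2013 deadline, so the action is timely.

TIMELY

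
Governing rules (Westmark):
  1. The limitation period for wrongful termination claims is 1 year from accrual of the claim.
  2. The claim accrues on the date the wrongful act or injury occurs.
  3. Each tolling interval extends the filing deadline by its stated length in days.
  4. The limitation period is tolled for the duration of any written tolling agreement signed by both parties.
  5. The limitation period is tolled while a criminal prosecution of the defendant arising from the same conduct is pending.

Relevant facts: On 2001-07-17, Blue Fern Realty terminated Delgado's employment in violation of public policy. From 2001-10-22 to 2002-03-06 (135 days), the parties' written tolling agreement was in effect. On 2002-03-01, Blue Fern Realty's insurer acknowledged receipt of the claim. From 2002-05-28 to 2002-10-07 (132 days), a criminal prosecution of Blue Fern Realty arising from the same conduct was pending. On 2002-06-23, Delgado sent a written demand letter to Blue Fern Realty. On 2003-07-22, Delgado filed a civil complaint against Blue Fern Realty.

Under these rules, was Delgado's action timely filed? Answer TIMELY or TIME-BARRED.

The claim accrued on 2001-07-17, when the wrongful act occurred.
1 year from 2001-07-17 is 2002-07-17.
The written tolling agreement from 2001-10-22 to 2002-03-06 tolled the period for 135 days, extending the deadline to 2002-11-29.
The period was tolled for 132 days by the pending criminal prosecution (2002-05-28 to 2002-10-07), pushing the deadline to 2003-04-10.
The other events in the timeline have no effect on the limitation period under the stated rules.
Filing on 2003-07-22 missed the 2003-04-10 deadline — the action is time-barred.

TIME-BARRED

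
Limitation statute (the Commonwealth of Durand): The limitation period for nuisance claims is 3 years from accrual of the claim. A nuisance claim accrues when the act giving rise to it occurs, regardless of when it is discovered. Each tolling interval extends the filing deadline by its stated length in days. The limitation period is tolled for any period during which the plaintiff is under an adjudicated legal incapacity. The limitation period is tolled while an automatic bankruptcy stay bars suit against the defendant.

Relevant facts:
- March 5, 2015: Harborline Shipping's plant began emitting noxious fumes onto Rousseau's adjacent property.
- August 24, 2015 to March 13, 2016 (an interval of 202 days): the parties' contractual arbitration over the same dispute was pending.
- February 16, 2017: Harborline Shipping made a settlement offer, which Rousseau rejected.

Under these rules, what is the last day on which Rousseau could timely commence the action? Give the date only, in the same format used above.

The limitation period began to run on March 5, 2015.
Adding the 3 years base period to March 5, 2015 gives a deadline of March 5, 2018, before any tolling.
No stated provision tolls the period for a pending arbitration, so the interval from August 24, 2015 to March 13, 2016 has no effect on the deadline.
The other events in the timeline have no effect on the limitation period under the stated rules.

March 5, 2018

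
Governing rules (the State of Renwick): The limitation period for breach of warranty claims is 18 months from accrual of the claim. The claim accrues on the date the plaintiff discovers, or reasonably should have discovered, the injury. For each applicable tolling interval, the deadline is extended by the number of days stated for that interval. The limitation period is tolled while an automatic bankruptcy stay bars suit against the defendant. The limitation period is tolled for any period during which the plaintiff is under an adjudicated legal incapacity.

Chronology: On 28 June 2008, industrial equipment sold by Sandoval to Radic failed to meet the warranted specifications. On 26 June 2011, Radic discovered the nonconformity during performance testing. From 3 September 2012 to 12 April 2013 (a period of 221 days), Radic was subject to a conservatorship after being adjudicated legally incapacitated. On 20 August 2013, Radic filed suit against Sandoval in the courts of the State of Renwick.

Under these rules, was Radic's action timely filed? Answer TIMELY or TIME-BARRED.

TIME-BARRED

Accrual is tied to discovery, so the period began on 26 June 2011 rather than on 28 June 2008 when the act occurred.
The untolled deadline — 18 months after 26 June 2011 — is 26 December 2012.
The period was tolled for 221 days by the plaintiff's legal incapacity (3 September 2012 to 12 April 2013), pushing the deadline to 4 August 2013.
Radic filed on 20 August 2013, after the 4 August 2013 deadline, so the action is time-barred.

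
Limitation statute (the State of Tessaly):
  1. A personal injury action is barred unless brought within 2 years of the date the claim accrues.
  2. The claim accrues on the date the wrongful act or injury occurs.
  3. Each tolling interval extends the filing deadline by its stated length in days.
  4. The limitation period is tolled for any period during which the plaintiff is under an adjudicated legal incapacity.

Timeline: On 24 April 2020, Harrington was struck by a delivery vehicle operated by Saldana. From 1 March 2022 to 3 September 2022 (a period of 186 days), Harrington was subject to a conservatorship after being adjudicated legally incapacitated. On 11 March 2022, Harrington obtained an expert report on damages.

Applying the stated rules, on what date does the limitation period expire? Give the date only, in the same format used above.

27 October 2022

The limitation period began to run on 24 April 2020.
The untolled deadline — 2 years after 24 April 2020 — is 24 April 2022.
The period was tolled for 186 days by the plaintiff's legal incapacity (1 March 2022 to 3 September 2022), pushing the deadline to 27 October 2022.
None of the other events listed affects the running of the period under the stated rules.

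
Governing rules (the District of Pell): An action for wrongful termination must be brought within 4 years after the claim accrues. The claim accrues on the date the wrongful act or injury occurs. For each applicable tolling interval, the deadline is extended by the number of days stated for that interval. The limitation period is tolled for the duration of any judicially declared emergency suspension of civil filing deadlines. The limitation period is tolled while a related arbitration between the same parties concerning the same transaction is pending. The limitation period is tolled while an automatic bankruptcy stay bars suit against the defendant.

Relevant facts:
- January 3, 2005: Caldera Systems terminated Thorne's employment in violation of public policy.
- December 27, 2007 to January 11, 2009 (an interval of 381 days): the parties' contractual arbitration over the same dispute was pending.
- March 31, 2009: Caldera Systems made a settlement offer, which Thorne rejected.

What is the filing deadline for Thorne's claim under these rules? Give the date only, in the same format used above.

January 19, 2010

The claim accrued on January 3, 2005, the date of the act.
Adding the 4 years base period to January 3, 2005 gives a deadline of January 3, 2009, before any tolling.
The period was tolled for 381 days by the pending related arbitration (December 27, 2007 to January 11, 2009), pushing the deadline to January 19, 2010.
The other events in the timeline have no effect on the limitation period under the stated rules.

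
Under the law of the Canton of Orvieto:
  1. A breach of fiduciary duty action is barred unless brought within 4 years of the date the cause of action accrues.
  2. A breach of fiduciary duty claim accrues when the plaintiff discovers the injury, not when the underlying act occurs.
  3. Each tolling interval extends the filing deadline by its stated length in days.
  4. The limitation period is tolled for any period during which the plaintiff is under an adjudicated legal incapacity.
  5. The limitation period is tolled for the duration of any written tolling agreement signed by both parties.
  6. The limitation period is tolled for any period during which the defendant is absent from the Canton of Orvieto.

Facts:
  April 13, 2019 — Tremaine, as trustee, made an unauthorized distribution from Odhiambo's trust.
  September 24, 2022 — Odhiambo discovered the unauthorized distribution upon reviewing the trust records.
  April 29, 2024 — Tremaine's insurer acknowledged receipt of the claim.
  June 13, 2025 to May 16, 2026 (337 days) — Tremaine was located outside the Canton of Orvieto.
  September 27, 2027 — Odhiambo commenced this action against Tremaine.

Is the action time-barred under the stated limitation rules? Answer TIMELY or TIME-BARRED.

TIME-BARRED

Accrual is tied to discovery, so the period began on September 24, 2022 rather than on April 13, 2019 when the act occurred.
4 years from September 24, 2022 is September 24, 2026.
Because the defendant's absence from the jurisdiction ran from June 13, 2025 to May 16, 2026, the deadline is extended by 337 days to August 27, 2027.
None of the other events listed affects the running of the period under the stated rules.
The September 27, 2027 filing falls after the August 27, 2027 deadline; the claim is time-barred.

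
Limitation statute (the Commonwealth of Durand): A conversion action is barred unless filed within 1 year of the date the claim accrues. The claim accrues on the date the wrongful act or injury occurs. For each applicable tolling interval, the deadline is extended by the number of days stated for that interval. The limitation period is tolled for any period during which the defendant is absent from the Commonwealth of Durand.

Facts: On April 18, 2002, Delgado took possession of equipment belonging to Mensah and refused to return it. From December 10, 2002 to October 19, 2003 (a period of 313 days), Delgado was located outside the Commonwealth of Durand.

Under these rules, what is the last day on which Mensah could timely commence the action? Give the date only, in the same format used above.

The limitation period began to run on April 18, 2002.
Adding the 1 year base period to April 18, 2002 gives a deadline of April 18, 2003, before any tolling.
Because the defendant's absence from the jurisdiction ran from December 10, 2002 to October 19, 2003, the deadline is extended by 313 days to February 25, 2004.

February 25, 2004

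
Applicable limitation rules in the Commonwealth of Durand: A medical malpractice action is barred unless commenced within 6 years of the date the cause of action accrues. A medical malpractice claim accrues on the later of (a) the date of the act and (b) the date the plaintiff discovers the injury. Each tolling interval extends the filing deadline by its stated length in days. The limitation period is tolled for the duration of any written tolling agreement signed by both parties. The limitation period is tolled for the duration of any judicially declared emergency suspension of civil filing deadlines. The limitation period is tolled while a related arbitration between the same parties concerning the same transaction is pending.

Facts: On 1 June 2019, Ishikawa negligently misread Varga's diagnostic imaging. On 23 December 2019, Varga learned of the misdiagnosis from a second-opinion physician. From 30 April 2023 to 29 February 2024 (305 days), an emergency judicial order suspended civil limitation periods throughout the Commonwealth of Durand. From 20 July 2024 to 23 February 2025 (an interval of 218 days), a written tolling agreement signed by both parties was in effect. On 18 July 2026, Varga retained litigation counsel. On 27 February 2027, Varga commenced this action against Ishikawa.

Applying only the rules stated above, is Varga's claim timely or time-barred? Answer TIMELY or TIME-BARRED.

Taking the later of the act (1 June 2019) and discovery (23 December 2019), the claim accrued on 23 December 2019.
Adding the 6 years base period to 23 December 2019 gives a deadline of 23 December 2025, before any tolling.
The emergency suspension of filing deadlines from 30 April 2023 to 29 February 2024 tolled the period for 305 days, extending the deadline to 24 October 2026.
Because the written tolling agreement ran from 20 July 2024 to 23 February 2025, the deadline is extended by 218 days to 30 May 2027.
Nothing else in the chronology tolls or restarts the period.
Varga filed on 27 February 2027, before the 30 May 2027 deadline, so the action is timely.

TIMELY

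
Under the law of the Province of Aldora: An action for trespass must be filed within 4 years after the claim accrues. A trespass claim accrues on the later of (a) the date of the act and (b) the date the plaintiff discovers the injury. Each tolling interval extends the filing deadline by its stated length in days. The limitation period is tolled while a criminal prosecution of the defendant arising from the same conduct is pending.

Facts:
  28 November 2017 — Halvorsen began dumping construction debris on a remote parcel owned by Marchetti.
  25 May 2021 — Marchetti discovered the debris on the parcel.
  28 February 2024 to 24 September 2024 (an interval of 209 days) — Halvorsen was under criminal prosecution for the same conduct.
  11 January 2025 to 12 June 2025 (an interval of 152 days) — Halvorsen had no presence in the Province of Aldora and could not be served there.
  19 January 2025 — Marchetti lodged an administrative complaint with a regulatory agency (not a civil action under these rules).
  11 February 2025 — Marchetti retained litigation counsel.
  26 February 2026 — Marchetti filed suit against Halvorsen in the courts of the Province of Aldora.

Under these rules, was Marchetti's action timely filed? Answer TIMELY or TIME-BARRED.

TIME-BARRED

Because discovery on 25 May 2021 post-dates the 28 November 2017 act, accrual under the later-of rule falls on 25 May 2021.
4 years from 25 May 2021 is 25 May 2025.
Because the pending criminal prosecution ran from 28 February 2024 to 24 September 2024, the deadline is extended by 209 days to 20 December 2025.
Although the defendant's absence ran from 11 January 2025 to 12 June 2025, the stated rules do not make that a tolling event, so it is disregarded.
None of the other events listed affects the running of the period under the stated rules.
The 26 February 2026 filing falls after the 20 December 2025 deadline; the claim is time-barred.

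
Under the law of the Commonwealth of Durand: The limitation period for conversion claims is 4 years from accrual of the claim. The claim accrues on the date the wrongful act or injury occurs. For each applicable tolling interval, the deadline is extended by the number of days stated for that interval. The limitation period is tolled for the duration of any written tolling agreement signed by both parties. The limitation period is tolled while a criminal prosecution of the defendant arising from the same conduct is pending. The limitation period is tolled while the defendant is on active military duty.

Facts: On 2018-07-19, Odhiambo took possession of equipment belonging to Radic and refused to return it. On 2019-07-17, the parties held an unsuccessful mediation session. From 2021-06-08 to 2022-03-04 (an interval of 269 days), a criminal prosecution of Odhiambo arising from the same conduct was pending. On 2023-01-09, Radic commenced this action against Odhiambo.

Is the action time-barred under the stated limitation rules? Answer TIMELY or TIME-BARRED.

TIMELY

The claim accrued on 2018-07-19, the date of the act.
4 years from 2018-07-19 is 2022-07-19.
The period was tolled for 269 days by the pending criminal prosecution (2021-06-08 to 2022-03-04), pushing the deadline to 2023-04-14.
Nothing else in the chronology tolls or restarts the period.
Filing on 2023-01-09 beat the 2023-04-14 deadline — the action is timely.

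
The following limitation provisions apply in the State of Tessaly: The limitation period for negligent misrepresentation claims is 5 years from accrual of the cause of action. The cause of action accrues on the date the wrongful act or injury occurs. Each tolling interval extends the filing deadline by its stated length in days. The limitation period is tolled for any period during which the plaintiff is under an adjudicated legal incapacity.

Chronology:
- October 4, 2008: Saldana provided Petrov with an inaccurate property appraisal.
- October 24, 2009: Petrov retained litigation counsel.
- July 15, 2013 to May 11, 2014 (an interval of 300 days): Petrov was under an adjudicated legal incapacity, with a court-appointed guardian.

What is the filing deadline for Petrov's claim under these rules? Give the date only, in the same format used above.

The claim accrued on October 4, 2008, when the wrongful act occurred.
The untolled deadline — 5 years after October 4, 2008 — is October 4, 2013.
The period was tolled for 300 days by the plaintiff's legal incapacity (July 15, 2013 to May 11, 2014), pushing the deadline to July 31, 2014.
Nothing else in the chronology tolls or restarts the period.

July 31, 2014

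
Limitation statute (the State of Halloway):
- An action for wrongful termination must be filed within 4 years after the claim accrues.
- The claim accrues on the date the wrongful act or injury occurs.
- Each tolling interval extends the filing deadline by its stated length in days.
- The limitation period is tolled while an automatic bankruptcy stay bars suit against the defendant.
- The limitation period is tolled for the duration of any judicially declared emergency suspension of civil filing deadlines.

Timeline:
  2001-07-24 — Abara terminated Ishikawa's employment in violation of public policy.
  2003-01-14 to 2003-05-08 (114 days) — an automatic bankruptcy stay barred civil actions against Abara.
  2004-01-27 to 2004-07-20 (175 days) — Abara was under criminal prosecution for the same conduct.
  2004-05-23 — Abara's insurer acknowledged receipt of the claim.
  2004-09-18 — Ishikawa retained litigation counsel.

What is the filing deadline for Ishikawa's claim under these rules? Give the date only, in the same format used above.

The claim accrued on 2001-07-24, the date of the act.
The untolled deadline — 4 years after 2001-07-24 — is 2005-07-24.
Because the automatic bankruptcy stay ran from 2003-01-14 to 2003-05-08, the deadline is extended by 114 days to 2005-11-15.
No stated provision tolls the period for a criminal prosecution, so the interval from 2004-01-27 to 2004-07-20 has no effect on the deadline.
The other events in the timeline have no effect on the limitation period under the stated rules.

2005-11-15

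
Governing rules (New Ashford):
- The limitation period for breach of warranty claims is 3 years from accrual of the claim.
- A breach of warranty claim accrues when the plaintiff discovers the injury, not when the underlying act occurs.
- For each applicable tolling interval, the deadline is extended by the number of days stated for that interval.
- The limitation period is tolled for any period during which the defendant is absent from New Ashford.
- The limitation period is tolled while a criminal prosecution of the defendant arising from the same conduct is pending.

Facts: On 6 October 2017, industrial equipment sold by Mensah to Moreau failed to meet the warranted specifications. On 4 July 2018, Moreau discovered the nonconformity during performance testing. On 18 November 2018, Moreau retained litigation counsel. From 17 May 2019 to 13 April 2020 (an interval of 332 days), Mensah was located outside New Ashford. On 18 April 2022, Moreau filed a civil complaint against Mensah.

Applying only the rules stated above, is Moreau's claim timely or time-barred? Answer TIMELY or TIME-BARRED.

TIMELY

Under the discovery rule, the claim accrued on 4 July 2018, when Moreau discovered the injury — not on the 6 October 2017 date of the underlying act.
The untolled deadline — 3 years after 4 July 2018 — is 4 July 2021.
The defendant's absence from the jurisdiction from 17 May 2019 to 13 April 2020 tolled the period for 332 days, extending the deadline to 1 June 2022.
Nothing else in the chronology tolls or restarts the period.
The 18 April 2022 filing precedes the 1 June 2022 deadline; the claim is timely.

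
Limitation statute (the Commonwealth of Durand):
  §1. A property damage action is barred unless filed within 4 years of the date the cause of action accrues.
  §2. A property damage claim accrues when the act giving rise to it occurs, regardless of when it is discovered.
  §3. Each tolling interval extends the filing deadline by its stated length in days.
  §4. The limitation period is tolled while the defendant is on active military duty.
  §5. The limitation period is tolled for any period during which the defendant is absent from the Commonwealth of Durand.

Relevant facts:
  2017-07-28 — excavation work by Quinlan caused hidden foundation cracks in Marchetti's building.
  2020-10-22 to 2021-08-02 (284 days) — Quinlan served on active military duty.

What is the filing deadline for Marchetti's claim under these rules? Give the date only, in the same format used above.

The claim accrued on 2017-07-28, when the wrongful act occurred.
The untolled deadline — 4 years after 2017-07-28 — is 2021-07-28.
The period was tolled for 284 days by the defendant's active military service (2020-10-22 to 2021-08-02), pushing the deadline to 2022-05-08.

2022-05-08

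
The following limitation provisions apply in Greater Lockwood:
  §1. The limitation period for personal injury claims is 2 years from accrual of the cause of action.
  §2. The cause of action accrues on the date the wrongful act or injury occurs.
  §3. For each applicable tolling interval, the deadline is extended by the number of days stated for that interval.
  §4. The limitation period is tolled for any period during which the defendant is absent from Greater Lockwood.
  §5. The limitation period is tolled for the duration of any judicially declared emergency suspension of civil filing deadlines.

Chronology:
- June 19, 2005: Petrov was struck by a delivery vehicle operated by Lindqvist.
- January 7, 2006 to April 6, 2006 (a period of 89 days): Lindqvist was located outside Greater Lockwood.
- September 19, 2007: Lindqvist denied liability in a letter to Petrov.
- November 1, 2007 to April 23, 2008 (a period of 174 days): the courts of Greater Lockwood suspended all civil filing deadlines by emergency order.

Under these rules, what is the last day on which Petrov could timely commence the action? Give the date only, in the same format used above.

The claim accrued on June 19, 2005, when the wrongful act occurred.
The untolled deadline — 2 years after June 19, 2005 — is June 19, 2007.
Because the defendant's absence from the jurisdiction ran from January 7, 2006 to April 6, 2006, the deadline is extended by 89 days to September 16, 2007.
The emergency suspension of filing deadlines from November 1, 2007 to April 23, 2008 began after the period had already run on September 16, 2007, so it has no tolling effect.
Nothing else in the chronology tolls or restarts the period.

September 16, 2007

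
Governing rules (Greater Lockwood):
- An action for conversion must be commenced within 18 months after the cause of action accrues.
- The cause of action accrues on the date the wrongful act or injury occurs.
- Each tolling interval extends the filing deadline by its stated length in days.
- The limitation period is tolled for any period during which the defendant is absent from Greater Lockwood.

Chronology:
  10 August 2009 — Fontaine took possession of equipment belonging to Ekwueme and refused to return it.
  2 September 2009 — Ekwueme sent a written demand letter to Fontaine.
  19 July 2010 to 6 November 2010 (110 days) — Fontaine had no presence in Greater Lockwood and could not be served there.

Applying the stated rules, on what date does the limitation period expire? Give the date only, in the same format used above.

31 May 2011

The limitation period began to run on 10 August 2009.
18 months from 10 August 2009 is 10 February 2011.
The defendant's absence from the jurisdiction from 19 July 2010 to 6 November 2010 tolled the period for 110 days, extending the deadline to 31 May 2011.
The other events in the timeline have no effect on the limitation period under the stated rules.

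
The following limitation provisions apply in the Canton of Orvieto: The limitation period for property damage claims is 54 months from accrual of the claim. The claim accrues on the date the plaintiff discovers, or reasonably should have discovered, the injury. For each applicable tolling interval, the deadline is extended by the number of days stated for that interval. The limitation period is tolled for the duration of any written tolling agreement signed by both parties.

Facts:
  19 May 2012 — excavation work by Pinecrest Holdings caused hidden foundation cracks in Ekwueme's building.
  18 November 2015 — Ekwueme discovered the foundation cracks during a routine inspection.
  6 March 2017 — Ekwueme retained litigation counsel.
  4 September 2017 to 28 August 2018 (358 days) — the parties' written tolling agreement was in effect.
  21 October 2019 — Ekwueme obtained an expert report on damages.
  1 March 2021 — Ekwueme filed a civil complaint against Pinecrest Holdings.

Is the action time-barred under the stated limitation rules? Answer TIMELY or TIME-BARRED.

TIMELY

Accrual is tied to discovery, so the period began on 18 November 2015 rather than on 19 May 2012 when the act occurred.
The untolled deadline — 54 months after 18 November 2015 — is 18 May 2020.
Because the written tolling agreement ran from 4 September 2017 to 28 August 2018, the deadline is extended by 358 days to 11 May 2021.
Nothing else in the chronology tolls or restarts the period.
The 1 March 2021 filing precedes the 11 May 2021 deadline; the claim is timely.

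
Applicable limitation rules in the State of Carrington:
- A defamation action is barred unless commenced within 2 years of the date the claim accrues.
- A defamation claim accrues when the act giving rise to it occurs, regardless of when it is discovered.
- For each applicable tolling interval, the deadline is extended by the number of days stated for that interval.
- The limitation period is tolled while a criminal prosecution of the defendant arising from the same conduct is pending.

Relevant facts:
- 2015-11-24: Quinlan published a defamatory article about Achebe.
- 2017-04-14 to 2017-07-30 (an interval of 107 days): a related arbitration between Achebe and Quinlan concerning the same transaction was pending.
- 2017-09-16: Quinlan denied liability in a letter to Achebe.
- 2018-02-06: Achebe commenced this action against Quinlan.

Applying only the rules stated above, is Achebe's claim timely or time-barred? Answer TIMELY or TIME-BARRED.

TIME-BARRED

The claim accrued on 2015-11-24, when the wrongful act occurred.
The untolled deadline — 2 years after 2015-11-24 — is 2017-11-24.
The pending related arbitration from 2017-04-14 to 2017-07-30 does not toll the period, because no stated rule makes a pending arbitration a tolling event.
Nothing else in the chronology tolls or restarts the period.
The 2018-02-06 filing falls after the 2017-11-24 deadline; the claim is time-barred.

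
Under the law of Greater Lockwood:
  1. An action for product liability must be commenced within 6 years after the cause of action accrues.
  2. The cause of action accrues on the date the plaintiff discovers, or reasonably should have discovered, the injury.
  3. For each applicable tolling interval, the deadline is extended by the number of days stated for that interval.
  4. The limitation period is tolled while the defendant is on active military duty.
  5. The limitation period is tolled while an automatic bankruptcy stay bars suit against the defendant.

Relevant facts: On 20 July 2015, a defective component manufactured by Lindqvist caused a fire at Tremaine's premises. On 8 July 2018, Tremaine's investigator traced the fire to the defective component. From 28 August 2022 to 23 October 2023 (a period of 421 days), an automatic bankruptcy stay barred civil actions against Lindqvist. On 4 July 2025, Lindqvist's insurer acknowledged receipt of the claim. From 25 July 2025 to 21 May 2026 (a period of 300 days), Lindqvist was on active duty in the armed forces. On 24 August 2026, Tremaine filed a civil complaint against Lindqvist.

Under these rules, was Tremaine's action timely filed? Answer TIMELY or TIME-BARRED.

TIME-BARRED

Accrual is tied to discovery, so the period began on 8 July 2018 rather than on 20 July 2015 when the act occurred.
6 years from 8 July 2018 is 8 July 2024.
The period was tolled for 421 days by the automatic bankruptcy stay (28 August 2022 to 23 October 2023), pushing the deadline to 2 September 2025.
The defendant's active military service from 25 July 2025 to 21 May 2026 tolled the period for 300 days, extending the deadline to 29 June 2026.
None of the other events listed affects the running of the period under the stated rules.
Tremaine filed on 24 August 2026, after the 29 June 2026 deadline, so the action is time-barred.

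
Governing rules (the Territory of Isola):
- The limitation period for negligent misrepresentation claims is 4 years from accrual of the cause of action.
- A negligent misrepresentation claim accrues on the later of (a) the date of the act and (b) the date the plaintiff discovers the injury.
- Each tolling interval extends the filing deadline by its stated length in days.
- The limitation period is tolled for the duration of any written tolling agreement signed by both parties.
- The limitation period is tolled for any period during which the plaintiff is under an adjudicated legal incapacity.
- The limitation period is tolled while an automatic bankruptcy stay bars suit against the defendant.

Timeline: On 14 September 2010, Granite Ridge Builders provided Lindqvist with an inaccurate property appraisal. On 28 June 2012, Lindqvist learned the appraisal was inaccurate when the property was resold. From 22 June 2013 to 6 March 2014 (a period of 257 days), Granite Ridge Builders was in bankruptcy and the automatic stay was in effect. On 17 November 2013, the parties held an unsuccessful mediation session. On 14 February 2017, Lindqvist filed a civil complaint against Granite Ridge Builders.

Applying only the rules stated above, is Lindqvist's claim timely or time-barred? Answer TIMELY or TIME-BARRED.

Because discovery on 28 June 2012 post-dates the 14 September 2010 act, accrual under the later-of rule falls on 28 June 2012.
4 years from 28 June 2012 is 28 June 2016.
The period was tolled for 257 days by the automatic bankruptcy stay (22 June 2013 to 6 March 2014), pushing the deadline to 12 March 2017.
The other events in the timeline have no effect on the limitation period under the stated rules.
The 14 February 2017 filing precedes the 12 March 2017 deadline; the claim is timely.

TIMELY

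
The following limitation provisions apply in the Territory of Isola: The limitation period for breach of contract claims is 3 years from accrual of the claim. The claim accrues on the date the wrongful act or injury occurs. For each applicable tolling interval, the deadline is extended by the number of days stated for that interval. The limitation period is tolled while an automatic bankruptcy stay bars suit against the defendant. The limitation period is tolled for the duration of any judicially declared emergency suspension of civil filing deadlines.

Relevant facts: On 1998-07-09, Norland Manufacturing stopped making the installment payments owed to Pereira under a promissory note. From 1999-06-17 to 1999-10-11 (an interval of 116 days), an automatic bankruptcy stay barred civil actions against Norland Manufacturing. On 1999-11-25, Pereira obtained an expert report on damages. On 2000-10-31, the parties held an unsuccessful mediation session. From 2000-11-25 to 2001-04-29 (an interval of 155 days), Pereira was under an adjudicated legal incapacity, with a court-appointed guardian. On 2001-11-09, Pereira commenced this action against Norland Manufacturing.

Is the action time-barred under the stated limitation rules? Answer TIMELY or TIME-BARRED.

The claim accrued on 1998-07-09, the date of the act.
3 years from 1998-07-09 is 2001-07-09.
The period was tolled for 116 days by the automatic bankruptcy stay (1999-06-17 to 1999-10-11), pushing the deadline to 2001-11-02.
The plaintiff's legal incapacity from 2000-11-25 to 2001-04-29 does not toll the period, because no stated rule makes the plaintiff's incapacity a tolling event.
Nothing else in the chronology tolls or restarts the period.
Filing on 2001-11-09 missed the 2001-11-02 deadline — the action is time-barred.

TIME-BARRED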